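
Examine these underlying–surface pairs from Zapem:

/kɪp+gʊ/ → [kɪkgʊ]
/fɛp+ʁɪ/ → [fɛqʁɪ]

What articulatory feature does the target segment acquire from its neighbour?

Underlying /p/ is realised as [k] next to /g/; /g/ itself does not change.
The change bilabial → velar matches the place of the following /g/, identifying this as place assimilation.
The other alternating form patterns the same way: /p/ → [q] before /ʁ/ (bilabial → uvular, matching uvular) — only place changes, and always toward the following segment.

place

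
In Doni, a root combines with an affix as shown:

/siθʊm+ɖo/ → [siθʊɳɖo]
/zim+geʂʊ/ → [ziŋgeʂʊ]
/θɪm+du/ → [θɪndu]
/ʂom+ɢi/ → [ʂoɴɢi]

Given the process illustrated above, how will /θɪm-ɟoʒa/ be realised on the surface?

The data show regressive place assimilation: /m/ → [ɳ] before /ɖ/; /m/ → [ŋ] before /g/; /m/ → [n] before /d/; /m/ → [ɴ] before /ɢ/. In each pair only place changes, matching the following consonant, while manner and voice stay constant.
/m/ is a voiced bilabial nasal. The following trigger /ɟ/ is palatal, so /m/ must become palatal as well.
The voiced palatal nasal is [ɲ], so /m/ → [ɲ].

[θɪɲɟoʒa]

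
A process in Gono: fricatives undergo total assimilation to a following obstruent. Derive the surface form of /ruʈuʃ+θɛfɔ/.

/ʃ/ is the segment targeted by the rule; it sits immediately before /θ/, so it assimilates completely and surfaces as [θ].

[ruʈuθθɛfɔ]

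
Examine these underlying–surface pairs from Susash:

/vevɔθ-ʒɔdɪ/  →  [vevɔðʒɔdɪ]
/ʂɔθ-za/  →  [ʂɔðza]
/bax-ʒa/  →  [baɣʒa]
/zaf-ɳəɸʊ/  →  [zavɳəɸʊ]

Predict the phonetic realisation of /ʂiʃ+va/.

The data show regressive voicing assimilation: /θ/ → [ð] before /ʒ/; /θ/ → [ð] before /z/; /x/ → [ɣ] before /ʒ/; /f/ → [v] before /ɳ/. In each pair only voicing changes, matching the following consonant, while place and manner stay constant.
The rule targets /ʃ/ (voiceless postalveolar fricative), which sits before the trigger /v/ (voiced).
Changing only its voicing to voiced gives [ʒ] — the voiced postalveolar fricative.

[ʂiʒva]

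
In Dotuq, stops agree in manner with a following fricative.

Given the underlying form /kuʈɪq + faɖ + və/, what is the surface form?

[kuʈɪχfaʐvə]

/q/ is a voiceless uvular stop. The following trigger /f/ is a fricative, so /q/ must become a fricative as well.
The voiceless uvular fricative is [χ], so /q/ → [χ].
The same rule applies at the second boundary: /ɖ/ → [ʐ] next to /v/.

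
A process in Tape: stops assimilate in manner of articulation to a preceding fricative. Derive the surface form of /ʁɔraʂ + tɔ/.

The rule targets /t/ (voiceless alveolar stop), which sits after the trigger /ʂ/ (fricative).
The voiceless alveolar fricative is [s], so /t/ → [s].

[ʁɔraʂsɔ]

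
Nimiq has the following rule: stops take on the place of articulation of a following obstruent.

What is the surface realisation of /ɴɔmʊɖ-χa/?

[ɴɔmʊɢχa]

The rule targets /ɖ/ (voiced retroflex stop), which sits before the trigger /χ/ (uvular).
A voiced uvular stop is [ɢ], so the surface segment is [ɢ].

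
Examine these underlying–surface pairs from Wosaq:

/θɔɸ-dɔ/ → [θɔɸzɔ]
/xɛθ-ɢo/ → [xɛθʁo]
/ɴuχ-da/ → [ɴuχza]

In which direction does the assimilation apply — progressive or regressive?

The segment that alternates is /d/, which surfaces as [z] when adjacent to /ɸ/.
The change stop → fricative matches the manner of the preceding /ɸ/, identifying this as manner assimilation.
The same holds elsewhere in the data: /ɢ/ → [ʁ] after /θ/ (stop → fricative, matching a fricative); /d/ → [z] after /χ/ (stop → fricative, matching a fricative) — only manner changes, and always toward the preceding segment.
Since the segment that changes follows the conditioning segment, the assimilation is progressive.

progressive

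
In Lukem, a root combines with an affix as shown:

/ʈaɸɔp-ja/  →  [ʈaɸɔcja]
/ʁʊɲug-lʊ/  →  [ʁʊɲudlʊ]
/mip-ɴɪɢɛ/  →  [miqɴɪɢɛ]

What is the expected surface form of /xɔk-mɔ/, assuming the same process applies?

The data show regressive place assimilation: /p/ → [c] before /j/; /g/ → [d] before /l/; /p/ → [q] before /ɴ/. In each pair only place changes, matching the following consonant, while manner and voice stay constant.
/k/ is a voiceless velar stop. The following trigger /m/ is bilabial, so /k/ must become bilabial as well.
The voiceless bilabial stop is [p], so /k/ → [p].

[xɔpmɔ]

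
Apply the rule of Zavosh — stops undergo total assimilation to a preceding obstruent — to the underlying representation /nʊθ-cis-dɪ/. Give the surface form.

[nʊθθissɪ]

/c/ is the segment targeted by the rule; it sits immediately after /θ/, so it assimilates completely and surfaces as [θ].
The same rule applies at the second boundary: /d/ → [s] next to /s/.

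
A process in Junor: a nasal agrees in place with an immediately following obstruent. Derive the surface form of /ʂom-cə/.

The rule targets /m/ (voiced bilabial nasal), which sits before the trigger /c/ (palatal).
Changing only its place to palatal gives [ɲ] — the voiced palatal nasal.

[ʂoɲcə]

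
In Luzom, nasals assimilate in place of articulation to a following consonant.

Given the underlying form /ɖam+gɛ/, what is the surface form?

/m/ is a voiced bilabial nasal. The following trigger /g/ is velar, so /m/ must become velar as well.
A voiced velar nasal is [ŋ], so the surface segment is [ŋ].

[ɖaŋgɛ]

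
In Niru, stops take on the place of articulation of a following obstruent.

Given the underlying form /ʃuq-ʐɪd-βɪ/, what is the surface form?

/q/ is a voiceless uvular stop. The following trigger /ʐ/ is retroflex, so /q/ must become retroflex as well.
A voiceless retroflex stop is [ʈ], so the surface segment is [ʈ].
The same rule applies at the second boundary: /d/ → [b] next to /β/.

[ʃuʈʐɪbβɪ]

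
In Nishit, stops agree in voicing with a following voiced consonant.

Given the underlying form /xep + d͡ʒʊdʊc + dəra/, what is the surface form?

The rule targets /p/ (voiceless bilabial stop), which sits before the trigger /d͡ʒ/ (voiced).
The voiced bilabial stop is [b], so /p/ → [b].
The same rule applies at the second boundary: /c/ → [ɟ] next to /d/.

[xebd͡ʒʊdʊɟdəra]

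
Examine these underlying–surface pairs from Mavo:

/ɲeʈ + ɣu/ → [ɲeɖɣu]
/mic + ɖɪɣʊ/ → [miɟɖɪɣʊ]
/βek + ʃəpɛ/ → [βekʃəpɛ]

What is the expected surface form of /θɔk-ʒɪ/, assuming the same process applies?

The data show regressive voicing assimilation: /ʈ/ → [ɖ] before /ɣ/; /c/ → [ɟ] before /ɖ/. In each pair only voicing changes, matching the following consonant, while place and manner stay constant.
Nothing changes in [βekʃəpɛ]: there the adjacent consonants already agree in voicing (/k/ and /ʃ/ are both voiceless), so this form is consistent with the same rule.
The rule targets /k/ (voiceless velar stop), which sits before the trigger /ʒ/ (voiced).
Changing only its voicing to voiced gives [g] — the voiced velar stop.

[θɔgʒɪ]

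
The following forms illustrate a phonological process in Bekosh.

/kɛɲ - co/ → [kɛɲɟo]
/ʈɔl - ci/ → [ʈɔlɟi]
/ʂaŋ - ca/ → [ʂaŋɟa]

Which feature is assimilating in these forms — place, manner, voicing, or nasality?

Underlying /c/ is realised as [ɟ] next to /ɲ/; /ɲ/ itself does not change.
/c/ is voiceless while /ɲ/ is voiced; the output [ɟ] is voiced, matching the trigger — so the feature that spreads is voicing.
The same holds elsewhere in the data: /c/ → [ɟ] after /l/ (voiceless → voiced, matching voiced); /c/ → [ɟ] after /ŋ/ (voiceless → voiced, matching voiced) — only voicing changes, and always toward the preceding segment.

voicing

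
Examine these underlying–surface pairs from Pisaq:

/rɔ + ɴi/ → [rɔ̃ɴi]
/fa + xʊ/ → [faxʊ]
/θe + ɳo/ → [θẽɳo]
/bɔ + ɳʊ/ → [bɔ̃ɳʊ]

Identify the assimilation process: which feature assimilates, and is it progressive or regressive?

regressive nasality assimilation (vowel nasalisation)

The vowel /ɔ/ surfaces as nasalised [ɔ̃] next to the following nasal /ɴ/ — it has acquired the [+nasal] feature of its neighbour.
Likewise in the remaining data: /e/ → [ẽ] before /ɳ/; /ɔ/ → [ɔ̃] before /ɳ/ — each time a vowel is nasalised next to a following nasal.
No change occurs in [faxʊ] because the vowel at the boundary is adjacent to an oral consonant, not a nasal (/a/ next to /x/).
Because the conditioning nasal is to the right of the vowel that changes, the process is regressive (anticipatory).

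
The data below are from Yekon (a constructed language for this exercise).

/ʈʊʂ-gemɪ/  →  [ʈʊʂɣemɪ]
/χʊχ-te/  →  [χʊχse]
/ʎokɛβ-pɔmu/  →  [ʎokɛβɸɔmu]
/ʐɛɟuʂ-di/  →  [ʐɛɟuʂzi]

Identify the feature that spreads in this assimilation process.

Underlying /g/ is realised as [ɣ] next to /ʂ/; /ʂ/ itself does not change.
/g/ is a stop while /ʂ/ is a fricative; the output [ɣ] is a fricative, matching the trigger — so the feature that spreads is manner.
Checking the remaining alternations: /t/ → [s] after /χ/ (stop → fricative, matching a fricative); /p/ → [ɸ] after /β/ (stop → fricative, matching a fricative); /d/ → [z] after /ʂ/ (stop → fricative, matching a fricative) — only manner changes, and always toward the preceding segment.

manner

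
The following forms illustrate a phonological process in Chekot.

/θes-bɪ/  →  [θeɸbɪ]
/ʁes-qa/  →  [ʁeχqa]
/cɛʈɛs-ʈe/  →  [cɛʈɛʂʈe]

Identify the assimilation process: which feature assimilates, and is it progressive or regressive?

regressive place assimilation

The segment that alternates is /s/, which surfaces as [ɸ] when adjacent to /b/.
/s/ is alveolar while /b/ is bilabial; the output [ɸ] is bilabial, matching the trigger — so the feature that spreads is place.
Manner and voice are unchanged, so the assimilation is partial, not total.
Checking the remaining alternations: /s/ → [χ] before /q/ (alveolar → uvular, matching uvular); /s/ → [ʂ] before /ʈ/ (alveolar → retroflex, matching retroflex) — only place changes, and always toward the following segment.
The trigger is the following segment, so the direction is regressive (anticipatory).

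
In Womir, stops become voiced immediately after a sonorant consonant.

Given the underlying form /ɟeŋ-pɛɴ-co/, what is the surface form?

[ɟeŋbɛɴɟo]

/p/ is a voiceless bilabial stop. The preceding trigger /ŋ/ is voiced, so /p/ must become voiced as well.
Changing only its voicing to voiced gives [b] — the voiced bilabial stop.
The same rule applies at the second boundary: /c/ → [ɟ] next to /ɴ/.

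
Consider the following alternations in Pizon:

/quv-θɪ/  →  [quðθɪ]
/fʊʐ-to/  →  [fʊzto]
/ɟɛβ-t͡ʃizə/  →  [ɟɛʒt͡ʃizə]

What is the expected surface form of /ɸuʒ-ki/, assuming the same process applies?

[ɸuɣki]

The data show regressive place assimilation: /v/ → [ð] before /θ/; /ʐ/ → [z] before /t/; /β/ → [ʒ] before /t͡ʃ/. In each pair only place changes, matching the following consonant, while manner and voice stay constant.
The rule targets /ʒ/ (voiced postalveolar fricative), which sits before the trigger /k/ (velar).
Changing only its place to velar gives [ɣ] — the voiced velar fricative.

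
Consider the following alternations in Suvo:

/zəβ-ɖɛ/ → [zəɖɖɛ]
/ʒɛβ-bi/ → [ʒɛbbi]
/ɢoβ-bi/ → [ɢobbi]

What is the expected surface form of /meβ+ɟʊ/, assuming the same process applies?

[meɟɟʊ]

The data show regressive total assimilation (/β/ → [ɖ] before /ɖ/; /β/ → [b] before /b/): in every case the target segment becomes identical to its following neighbour, copying more than a single feature.
/β/ is the segment targeted by the rule; it sits immediately before /ɟ/, so it assimilates completely and surfaces as [ɟ].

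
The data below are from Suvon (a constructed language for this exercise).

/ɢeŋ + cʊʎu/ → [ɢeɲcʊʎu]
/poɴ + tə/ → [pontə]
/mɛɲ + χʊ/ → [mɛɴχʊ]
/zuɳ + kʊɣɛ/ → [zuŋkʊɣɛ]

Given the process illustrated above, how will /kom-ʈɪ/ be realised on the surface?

The data show regressive place assimilation: /ŋ/ → [ɲ] before /c/; /ɴ/ → [n] before /t/; /ɲ/ → [ɴ] before /χ/; /ɳ/ → [ŋ] before /k/. In each pair only place changes, matching the following consonant, while manner and voice stay constant.
The rule targets /m/ (voiced bilabial nasal), which sits before the trigger /ʈ/ (retroflex).
The voiced retroflex nasal is [ɳ], so /m/ → [ɳ].

[koɳʈɪ]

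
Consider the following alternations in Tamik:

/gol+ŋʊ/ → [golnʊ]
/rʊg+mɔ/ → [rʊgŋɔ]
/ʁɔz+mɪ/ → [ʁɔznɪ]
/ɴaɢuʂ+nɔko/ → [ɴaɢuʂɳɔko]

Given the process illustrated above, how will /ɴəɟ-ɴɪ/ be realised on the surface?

[ɴəɟɲɪ]

The data show progressive place assimilation: /ŋ/ → [n] after /l/; /m/ → [ŋ] after /g/; /m/ → [n] after /z/; /n/ → [ɳ] after /ʂ/. In each pair only place changes, matching the preceding consonant, while manner and voice stay constant.
/ɴ/ is a voiced uvular nasal. The preceding trigger /ɟ/ is palatal, so /ɴ/ must become palatal as well.
The voiced palatal nasal is [ɲ], so /ɴ/ → [ɲ].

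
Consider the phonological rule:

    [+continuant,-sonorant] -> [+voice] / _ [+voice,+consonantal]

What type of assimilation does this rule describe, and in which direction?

regressive voicing assimilation

The target ([+continuant,-sonorant], fricatives) acquires [+voice] next to a voiced consonant ([+voice,+consonantal]) — it takes on the voicing of its neighbour, so the feature that spreads is voicing.
The conditioning segment sits to the right of the focus bar, meaning the trigger follows the segment that changes — regressive assimilation.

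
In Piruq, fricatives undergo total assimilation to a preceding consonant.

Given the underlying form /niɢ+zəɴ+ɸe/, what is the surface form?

[niɢɢəɴɴe]

/z/ is the segment targeted by the rule; it sits immediately after /ɢ/, so it assimilates completely and surfaces as [ɢ].
At the second juncture, /ɸ/ likewise becomes [ɴ] adjacent to /ɴ/.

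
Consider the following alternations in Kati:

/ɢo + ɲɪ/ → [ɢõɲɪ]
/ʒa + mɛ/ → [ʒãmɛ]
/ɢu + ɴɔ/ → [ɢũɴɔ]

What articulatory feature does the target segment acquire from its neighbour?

nasality

The vowel /o/ surfaces as nasalised [õ] next to the following nasal /ɲ/ — it has acquired the [+nasal] feature of its neighbour.
Likewise in the remaining data: /a/ → [ã] before /m/; /u/ → [ũ] before /ɴ/ — each time a vowel is nasalised next to a following nasal.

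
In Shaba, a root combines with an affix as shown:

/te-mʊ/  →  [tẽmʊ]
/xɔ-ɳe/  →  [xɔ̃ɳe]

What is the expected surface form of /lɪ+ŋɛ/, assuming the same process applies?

The data show regressive nasality assimilation (vowel nasalisation): /e/ → [ẽ] before /m/; /ɔ/ → [ɔ̃] before /ɳ/ — a vowel is nasalised by an immediately following nasal consonant.
The vowel /ɪ/ is adjacent to the following nasal /ŋ/, so it acquires [+nasal] and surfaces as [ɪ̃].

[lɪ̃ŋɛ]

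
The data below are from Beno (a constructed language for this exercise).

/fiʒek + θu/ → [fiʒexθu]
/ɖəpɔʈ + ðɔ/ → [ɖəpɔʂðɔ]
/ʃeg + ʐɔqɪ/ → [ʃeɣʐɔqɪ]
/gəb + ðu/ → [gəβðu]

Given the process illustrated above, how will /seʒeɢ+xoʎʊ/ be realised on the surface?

[seʒeʁxoʎʊ]

The data show regressive manner assimilation: /k/ → [x] before /θ/; /ʈ/ → [ʂ] before /ð/; /g/ → [ɣ] before /ʐ/; /b/ → [β] before /ð/. In each pair only manner changes, matching the following consonant, while place and voice stay constant.
The rule targets /ɢ/ (voiced uvular stop), which sits before the trigger /x/ (fricative).
Changing only its manner to fricative gives [ʁ] — the voiced uvular fricative.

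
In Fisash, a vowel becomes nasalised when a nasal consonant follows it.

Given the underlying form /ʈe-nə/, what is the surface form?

[ʈẽnə]

/e/ sits next to the nasal /n/ and is therefore nasalised to [ẽ].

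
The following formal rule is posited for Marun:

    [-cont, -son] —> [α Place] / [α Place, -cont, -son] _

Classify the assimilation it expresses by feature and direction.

progressive place assimilation

The rule copies the place features (abbreviated [Place]) from the environment onto the target, so the assimilating feature is place.
The conditioning segment sits to the left of the focus bar, meaning the trigger precedes the segment that changes — progressive assimilation.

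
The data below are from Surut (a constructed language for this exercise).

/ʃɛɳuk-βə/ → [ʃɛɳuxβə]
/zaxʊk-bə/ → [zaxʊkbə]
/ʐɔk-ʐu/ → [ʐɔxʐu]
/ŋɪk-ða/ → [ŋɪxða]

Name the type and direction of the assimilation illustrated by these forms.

regressive manner assimilation

Underlying /k/ is realised as [x] next to /β/; /β/ itself does not change.
The change stop → fricative matches the manner of the following /β/, identifying this as manner assimilation.
Place and voice are unchanged, so the assimilation is partial, not total.
The same holds elsewhere in the data: /k/ → [x] before /ʐ/ (stop → fricative, matching a fricative); /k/ → [x] before /ð/ (stop → fricative, matching a fricative) — only manner changes, and always toward the following segment.
Nothing changes in [zaxʊkbə]: there the adjacent consonants already agree in manner (/k/ and /b/ are both stops), so this form is consistent with the same rule.
The trigger is the following segment, so the direction is regressive (anticipatory).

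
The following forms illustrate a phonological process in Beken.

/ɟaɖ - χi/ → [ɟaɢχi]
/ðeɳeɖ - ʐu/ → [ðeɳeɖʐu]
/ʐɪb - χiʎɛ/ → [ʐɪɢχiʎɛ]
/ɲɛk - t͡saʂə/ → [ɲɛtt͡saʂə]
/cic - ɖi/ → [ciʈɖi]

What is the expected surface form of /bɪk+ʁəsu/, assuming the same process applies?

The data show regressive place assimilation: /ɖ/ → [ɢ] before /χ/; /b/ → [ɢ] before /χ/; /k/ → [t] before /t͡s/; /c/ → [ʈ] before /ɖ/. In each pair only place changes, matching the following consonant, while manner and voice stay constant.
No alternation appears in [ðeɳeɖʐu]: there the adjacent consonants already agree in place (/ɖ/ and /ʐ/ are both retroflex), so this form is consistent with the same rule.
/k/ is a voiceless velar stop. The following trigger /ʁ/ is uvular, so /k/ must become uvular as well.
Changing only its place to uvular gives [q] — the voiceless uvular stop.

[bɪqʁəsu]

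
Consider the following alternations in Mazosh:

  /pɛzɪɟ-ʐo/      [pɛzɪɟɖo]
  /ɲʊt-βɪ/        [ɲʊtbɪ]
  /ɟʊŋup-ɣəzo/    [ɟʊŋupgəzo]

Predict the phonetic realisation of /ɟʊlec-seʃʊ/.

[ɟʊlecteʃʊ]

The data show progressive manner assimilation: /ʐ/ → [ɖ] after /ɟ/; /β/ → [b] after /t/; /ɣ/ → [g] after /p/. In each pair only manner changes, matching the preceding consonant, while place and voice stay constant.
/s/ is a voiceless alveolar fricative. The preceding trigger /c/ is a stop, so /s/ must become a stop as well.
Changing only its manner to stop gives [t] — the voiceless alveolar stop.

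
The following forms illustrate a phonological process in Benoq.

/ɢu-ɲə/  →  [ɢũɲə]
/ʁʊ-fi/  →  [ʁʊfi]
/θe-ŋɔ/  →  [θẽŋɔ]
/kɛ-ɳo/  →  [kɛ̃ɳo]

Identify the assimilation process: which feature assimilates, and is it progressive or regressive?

regressive nasality assimilation (vowel nasalisation)

The vowel /u/ surfaces as nasalised [ũ] next to the following nasal /ɲ/ — it has acquired the [+nasal] feature of its neighbour.
The other forms show the same pattern: /e/ → [ẽ] before /ŋ/; /ɛ/ → [ɛ̃] before /ɳ/ — each time a vowel is nasalised next to a following nasal.
No change occurs in [ʁʊfi] because the vowel at the boundary is adjacent to an oral consonant, not a nasal (/ʊ/ next to /f/).
Because the conditioning nasal is to the right of the vowel that changes, the process is regressive (anticipatory).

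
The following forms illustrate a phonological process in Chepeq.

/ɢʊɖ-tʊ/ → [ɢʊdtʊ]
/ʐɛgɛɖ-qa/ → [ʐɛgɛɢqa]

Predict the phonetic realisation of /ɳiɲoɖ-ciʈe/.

The data show regressive place assimilation: /ɖ/ → [d] before /t/; /ɖ/ → [ɢ] before /q/. In each pair only place changes, matching the following consonant, while manner and voice stay constant.
The rule targets /ɖ/ (voiced retroflex stop), which sits before the trigger /c/ (palatal).
Changing only its place to palatal gives [ɟ] — the voiced palatal stop.

[ɳiɲoɟciʈe]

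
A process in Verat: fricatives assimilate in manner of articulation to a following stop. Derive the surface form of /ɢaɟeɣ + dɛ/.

The rule targets /ɣ/ (voiced velar fricative), which sits before the trigger /d/ (stop).
A voiced velar stop is [g], so the surface segment is [g].

[ɢaɟegdɛ]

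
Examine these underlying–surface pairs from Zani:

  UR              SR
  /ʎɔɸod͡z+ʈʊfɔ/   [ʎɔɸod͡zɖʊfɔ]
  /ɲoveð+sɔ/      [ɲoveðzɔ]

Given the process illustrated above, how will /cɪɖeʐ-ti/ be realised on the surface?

[cɪɖeʐdi]

The data show progressive voicing assimilation: /ʈ/ → [ɖ] after /d͡z/; /s/ → [z] after /ð/. In each pair only voicing changes, matching the preceding consonant, while place and manner stay constant.
The rule targets /t/ (voiceless alveolar stop), which sits after the trigger /ʐ/ (voiced).
A voiced alveolar stop is [d], so the surface segment is [d].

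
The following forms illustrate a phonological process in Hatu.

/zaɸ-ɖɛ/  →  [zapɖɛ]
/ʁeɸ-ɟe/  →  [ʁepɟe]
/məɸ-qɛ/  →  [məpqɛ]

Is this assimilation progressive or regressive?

Comparing underlying and surface forms, /ɸ/ → [p] is the alternation; the neighbouring /ɖ/ is constant.
/ɸ/ is a fricative while /ɖ/ is a stop; the output [p] is a stop, matching the trigger — so the feature that spreads is manner.
Checking the remaining alternations: /ɸ/ → [p] before /ɟ/ (fricative → stop, matching a stop); /ɸ/ → [p] before /q/ (fricative → stop, matching a stop) — only manner changes, and always toward the following segment.
Since the segment that changes precedes the conditioning segment, the assimilation is regressive.

regressive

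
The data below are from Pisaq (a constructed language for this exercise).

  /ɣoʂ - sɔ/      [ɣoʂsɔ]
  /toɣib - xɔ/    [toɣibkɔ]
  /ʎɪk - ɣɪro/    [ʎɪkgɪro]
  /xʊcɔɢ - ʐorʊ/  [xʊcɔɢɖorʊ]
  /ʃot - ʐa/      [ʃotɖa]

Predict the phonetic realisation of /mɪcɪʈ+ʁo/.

The data show progressive manner assimilation: /x/ → [k] after /b/; /ɣ/ → [g] after /k/; /ʐ/ → [ɖ] after /ɢ/; /ʐ/ → [ɖ] after /t/. In each pair only manner changes, matching the preceding consonant, while place and voice stay constant.
Nothing changes in [ɣoʂsɔ]: there the adjacent consonants already agree in manner (/s/ and /ʂ/ are both fricatives), so this form is consistent with the same rule.
/ʁ/ is a voiced uvular fricative. The preceding trigger /ʈ/ is a stop, so /ʁ/ must become a stop as well.
A voiced uvular stop is [ɢ], so the surface segment is [ɢ].

[mɪcɪʈɢo]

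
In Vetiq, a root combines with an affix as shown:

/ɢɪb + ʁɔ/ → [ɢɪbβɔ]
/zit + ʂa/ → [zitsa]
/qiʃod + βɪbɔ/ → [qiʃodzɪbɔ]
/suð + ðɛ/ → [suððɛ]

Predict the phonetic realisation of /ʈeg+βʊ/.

The data show progressive place assimilation: /ʁ/ → [β] after /b/; /ʂ/ → [s] after /t/; /β/ → [z] after /d/. In each pair only place changes, matching the preceding consonant, while manner and voice stay constant.
Nothing changes in [suððɛ]: there the adjacent consonants already agree in place (/ð/ and /ð/ are both dental), so this form is consistent with the same rule.
/β/ is a voiced bilabial fricative. The preceding trigger /g/ is velar, so /β/ must become velar as well.
The voiced velar fricative is [ɣ], so /β/ → [ɣ].

[ʈegɣʊ]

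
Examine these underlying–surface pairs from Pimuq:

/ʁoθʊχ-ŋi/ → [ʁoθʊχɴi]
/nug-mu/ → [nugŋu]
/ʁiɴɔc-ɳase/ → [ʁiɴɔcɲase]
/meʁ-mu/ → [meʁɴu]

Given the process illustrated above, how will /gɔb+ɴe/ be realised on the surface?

The data show progressive place assimilation: /ŋ/ → [ɴ] after /χ/; /m/ → [ŋ] after /g/; /ɳ/ → [ɲ] after /c/; /m/ → [ɴ] after /ʁ/. In each pair only place changes, matching the preceding consonant, while manner and voice stay constant.
/ɴ/ is a voiced uvular nasal. The preceding trigger /b/ is bilabial, so /ɴ/ must become bilabial as well.
The voiced bilabial nasal is [m], so /ɴ/ → [m].

[gɔbme]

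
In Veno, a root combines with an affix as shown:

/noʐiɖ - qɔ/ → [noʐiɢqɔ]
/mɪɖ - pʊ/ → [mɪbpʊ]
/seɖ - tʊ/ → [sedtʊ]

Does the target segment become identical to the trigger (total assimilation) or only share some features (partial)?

Comparing underlying and surface forms, /ɖ/ → [ɢ] is the alternation; the neighbouring /q/ is constant.
/ɖ/ is retroflex while /q/ is uvular; the output [ɢ] is uvular, matching the trigger — so the feature that spreads is place.
Manner and voice are unchanged, so the assimilation is partial, not total.
The same holds elsewhere in the data: /ɖ/ → [b] before /p/ (retroflex → bilabial, matching bilabial); /ɖ/ → [d] before /t/ (retroflex → alveolar, matching alveolar) — only place changes, and always toward the following segment.

partial assimilation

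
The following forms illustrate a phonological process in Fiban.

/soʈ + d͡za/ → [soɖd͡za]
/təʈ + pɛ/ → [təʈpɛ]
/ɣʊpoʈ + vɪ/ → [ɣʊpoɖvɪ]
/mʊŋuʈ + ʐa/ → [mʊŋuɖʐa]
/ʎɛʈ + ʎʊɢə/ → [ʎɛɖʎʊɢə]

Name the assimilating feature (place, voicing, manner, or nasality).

voicing

Underlying /ʈ/ is realised as [ɖ] next to /d͡z/; /d͡z/ itself does not change.
The change voiceless → voiced matches the voicing of the following /d͡z/, identifying this as voicing assimilation.
Checking the remaining alternations: /ʈ/ → [ɖ] before /v/ (voiceless → voiced, matching voiced); /ʈ/ → [ɖ] before /ʐ/ (voiceless → voiced, matching voiced); /ʈ/ → [ɖ] before /ʎ/ (voiceless → voiced, matching voiced) — only voicing changes, and always toward the following segment.
No alternation appears in [təʈpɛ]: there the adjacent consonants already agree in voicing (/ʈ/ and /p/ are both voiceless), so this form is consistent with the same rule.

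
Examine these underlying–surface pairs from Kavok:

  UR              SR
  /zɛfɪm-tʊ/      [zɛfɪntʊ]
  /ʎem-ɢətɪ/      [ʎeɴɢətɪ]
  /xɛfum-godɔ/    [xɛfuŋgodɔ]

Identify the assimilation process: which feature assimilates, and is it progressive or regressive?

Comparing underlying and surface forms, /m/ → [n] is the alternation; the neighbouring /t/ is constant.
The change bilabial → alveolar matches the place of the following /t/, identifying this as place assimilation.
Manner and voice are unchanged, so the assimilation is partial, not total.
The other alternating forms pattern the same way: /m/ → [ɴ] before /ɢ/ (bilabial → uvular, matching uvular); /m/ → [ŋ] before /g/ (bilabial → velar, matching velar) — only place changes, and always toward the following segment.
The trigger is the following segment, so the direction is regressive (anticipatory).

regressive place assimilation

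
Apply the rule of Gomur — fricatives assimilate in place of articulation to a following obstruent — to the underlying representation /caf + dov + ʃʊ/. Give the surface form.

[casdoʒʃʊ]

The rule targets /f/ (voiceless labiodental fricative), which sits before the trigger /d/ (alveolar).
A voiceless alveolar fricative is [s], so the surface segment is [s].
At the second juncture, /v/ likewise becomes [ʒ] adjacent to /ʃ/.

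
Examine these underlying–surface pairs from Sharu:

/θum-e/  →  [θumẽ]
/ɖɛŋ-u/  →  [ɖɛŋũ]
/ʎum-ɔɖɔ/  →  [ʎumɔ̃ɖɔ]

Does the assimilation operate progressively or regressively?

The vowel /e/ surfaces as nasalised [ẽ] next to the preceding nasal /m/ — it has acquired the [+nasal] feature of its neighbour.
Likewise in the remaining data: /u/ → [ũ] after /ŋ/; /ɔ/ → [ɔ̃] after /m/ — each time a vowel is nasalised next to a preceding nasal.
Because the conditioning nasal is to the left of the vowel that changes, the process is progressive (perseverative).

progressive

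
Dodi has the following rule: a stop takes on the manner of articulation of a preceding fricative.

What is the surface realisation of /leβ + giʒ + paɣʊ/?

[leβɣiʒɸaɣʊ]

The rule targets /g/ (voiced velar stop), which sits after the trigger /β/ (fricative).
Changing only its manner to fricative gives [ɣ] — the voiced velar fricative.
At the second juncture, /p/ likewise becomes [ɸ] adjacent to /ʒ/.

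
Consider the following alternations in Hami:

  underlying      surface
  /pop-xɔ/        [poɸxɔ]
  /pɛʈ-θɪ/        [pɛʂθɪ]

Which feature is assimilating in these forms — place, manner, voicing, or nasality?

manner

Comparing underlying and surface forms, /p/ → [ɸ] is the alternation; the neighbouring /x/ is constant.
/p/ is a stop while /x/ is a fricative; the output [ɸ] is a fricative, matching the trigger — so the feature that spreads is manner.
The other alternating form patterns the same way: /ʈ/ → [ʂ] before /θ/ (stop → fricative, matching a fricative) — only manner changes, and always toward the following segment.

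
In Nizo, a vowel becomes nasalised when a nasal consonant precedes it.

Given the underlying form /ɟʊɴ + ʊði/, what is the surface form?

/ʊ/ sits next to the nasal /ɴ/ and is therefore nasalised to [ʊ̃].

[ɟʊɴʊ̃ði]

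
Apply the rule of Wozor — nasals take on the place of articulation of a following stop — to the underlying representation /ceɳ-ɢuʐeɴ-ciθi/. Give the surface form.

[ceɴɢuʐeɲciθi]

/ɳ/ is a voiced retroflex nasal. The following trigger /ɢ/ is uvular, so /ɳ/ must become uvular as well.
The voiced uvular nasal is [ɴ], so /ɳ/ → [ɴ].
At the second juncture, /ɴ/ likewise becomes [ɲ] adjacent to /c/.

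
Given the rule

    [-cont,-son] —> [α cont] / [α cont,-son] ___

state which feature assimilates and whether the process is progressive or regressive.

progressive manner assimilation

The shared variable α links the value of [cont] on the target to that of the neighbouring obstruent. [cont] distinguishes stops from fricatives — a manner-of-articulation feature — so this is manner assimilation.
The conditioning segment sits to the left of the focus bar, meaning the trigger precedes the segment that changes — progressive assimilation.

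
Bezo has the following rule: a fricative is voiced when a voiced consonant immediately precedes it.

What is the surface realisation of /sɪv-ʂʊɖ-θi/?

[sɪvʐʊɖði]

/ʂ/ is a voiceless retroflex fricative. The preceding trigger /v/ is voiced, so /ʂ/ must become voiced as well.
Changing only its voicing to voiced gives [ʐ] — the voiced retroflex fricative.
At the second juncture, /θ/ likewise becomes [ð] adjacent to /ɖ/.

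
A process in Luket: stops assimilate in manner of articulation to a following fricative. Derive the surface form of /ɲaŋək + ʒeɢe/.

[ɲaŋəxʒeɢe]

/k/ is a voiceless velar stop. The following trigger /ʒ/ is a fricative, so /k/ must become a fricative as well.
The voiceless velar fricative is [x], so /k/ → [x].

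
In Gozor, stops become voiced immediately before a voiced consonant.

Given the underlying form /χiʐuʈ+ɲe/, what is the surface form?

/ʈ/ is a voiceless retroflex stop. The following trigger /ɲ/ is voiced, so /ʈ/ must become voiced as well.
Changing only its voicing to voiced gives [ɖ] — the voiced retroflex stop.

[χiʐuɖɲe]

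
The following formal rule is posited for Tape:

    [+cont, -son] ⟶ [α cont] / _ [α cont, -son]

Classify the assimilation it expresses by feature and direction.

The shared variable α links the value of [cont] on the target to that of the neighbouring obstruent. [cont] distinguishes stops from fricatives — a manner-of-articulation feature — so this is manner assimilation.
The conditioning segment sits to the right of the focus bar, meaning the trigger follows the segment that changes — regressive assimilation.

regressive manner assimilation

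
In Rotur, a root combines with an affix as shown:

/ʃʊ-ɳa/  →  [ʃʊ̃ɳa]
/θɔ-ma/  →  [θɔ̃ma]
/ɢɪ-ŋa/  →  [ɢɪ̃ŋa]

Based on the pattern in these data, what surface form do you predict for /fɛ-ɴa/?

[fɛ̃ɴa]

The data show regressive nasality assimilation (vowel nasalisation): /ʊ/ → [ʊ̃] before /ɳ/; /ɔ/ → [ɔ̃] before /m/; /ɪ/ → [ɪ̃] before /ŋ/ — a vowel is nasalised by an immediately following nasal consonant.
The vowel /ɛ/ is adjacent to the following nasal /ɴ/, so it acquires [+nasal] and surfaces as [ɛ̃].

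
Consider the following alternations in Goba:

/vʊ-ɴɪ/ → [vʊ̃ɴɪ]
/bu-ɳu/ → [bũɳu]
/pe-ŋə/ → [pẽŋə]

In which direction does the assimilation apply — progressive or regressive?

regressive

The vowel /ʊ/ surfaces as nasalised [ʊ̃] next to the following nasal /ɴ/ — it has acquired the [+nasal] feature of its neighbour.
The other forms show the same pattern: /u/ → [ũ] before /ɳ/; /e/ → [ẽ] before /ŋ/ — each time a vowel is nasalised next to a following nasal.
Because the conditioning nasal is to the right of the vowel that changes, the process is regressive (anticipatory).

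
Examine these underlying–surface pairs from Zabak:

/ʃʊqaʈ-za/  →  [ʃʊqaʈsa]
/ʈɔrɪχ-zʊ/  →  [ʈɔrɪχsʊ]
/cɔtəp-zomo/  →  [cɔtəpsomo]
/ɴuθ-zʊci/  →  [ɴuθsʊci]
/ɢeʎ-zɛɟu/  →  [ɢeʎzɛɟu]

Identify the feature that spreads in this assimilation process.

voicing

Comparing underlying and surface forms, /z/ → [s] is the alternation; the neighbouring /ʈ/ is constant.
/z/ is voiced while /ʈ/ is voiceless; the output [s] is voiceless, matching the trigger — so the feature that spreads is voicing.
Checking the remaining alternations: /z/ → [s] after /χ/ (voiced → voiceless, matching voiceless); /z/ → [s] after /p/ (voiced → voiceless, matching voiceless); /z/ → [s] after /θ/ (voiced → voiceless, matching voiceless) — only voicing changes, and always toward the preceding segment.
No alternation appears in [ɢeʎzɛɟu]: there the adjacent consonants already agree in voicing (/z/ and /ʎ/ are both voiced), so this form is consistent with the same rule.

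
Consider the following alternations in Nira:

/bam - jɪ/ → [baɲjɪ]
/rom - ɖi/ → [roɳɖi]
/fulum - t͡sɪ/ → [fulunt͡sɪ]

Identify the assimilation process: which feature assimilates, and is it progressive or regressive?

The segment that alternates is /m/, which surfaces as [ɲ] when adjacent to /j/.
/m/ is bilabial while /j/ is palatal; the output [ɲ] is palatal, matching the trigger — so the feature that spreads is place.
Manner and voice are unchanged, so the assimilation is partial, not total.
The other alternating forms pattern the same way: /m/ → [ɳ] before /ɖ/ (bilabial → retroflex, matching retroflex); /m/ → [n] before /t͡s/ (bilabial → alveolar, matching alveolar) — only place changes, and always toward the following segment.
The trigger is the following segment, so the direction is regressive (anticipatory).

regressive place assimilation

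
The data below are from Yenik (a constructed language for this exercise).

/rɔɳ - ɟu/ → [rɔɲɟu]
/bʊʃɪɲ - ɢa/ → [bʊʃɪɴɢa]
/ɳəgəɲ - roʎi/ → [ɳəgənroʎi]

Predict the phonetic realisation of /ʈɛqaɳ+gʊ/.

The data show regressive place assimilation: /ɳ/ → [ɲ] before /ɟ/; /ɲ/ → [ɴ] before /ɢ/; /ɲ/ → [n] before /r/. In each pair only place changes, matching the following consonant, while manner and voice stay constant.
The rule targets /ɳ/ (voiced retroflex nasal), which sits before the trigger /g/ (velar).
The voiced velar nasal is [ŋ], so /ɳ/ → [ŋ].

[ʈɛqaŋgʊ]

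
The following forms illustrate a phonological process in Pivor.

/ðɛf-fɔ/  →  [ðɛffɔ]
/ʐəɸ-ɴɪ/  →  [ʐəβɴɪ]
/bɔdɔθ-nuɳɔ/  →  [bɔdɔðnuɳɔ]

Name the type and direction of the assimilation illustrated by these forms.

regressive voicing assimilation

Underlying /ɸ/ is realised as [β] next to /ɴ/; /ɴ/ itself does not change.
/ɸ/ is voiceless while /ɴ/ is voiced; the output [β] is voiced, matching the trigger — so the feature that spreads is voicing.
Place and manner are unchanged, so the assimilation is partial, not total.
The same holds elsewhere in the data: /θ/ → [ð] before /n/ (voiceless → voiced, matching voiced) — only voicing changes, and always toward the following segment.
No alternation appears in [ðɛffɔ]: there the adjacent consonants already agree in voicing (/f/ and /f/ are both voiceless), so this form is consistent with the same rule.
The trigger is the following segment, so the direction is regressive (anticipatory).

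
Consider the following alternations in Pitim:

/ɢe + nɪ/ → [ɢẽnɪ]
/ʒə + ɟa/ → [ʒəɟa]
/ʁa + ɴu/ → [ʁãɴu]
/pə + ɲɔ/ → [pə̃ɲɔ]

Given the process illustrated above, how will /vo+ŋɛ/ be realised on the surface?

[võŋɛ]

The data show regressive nasality assimilation (vowel nasalisation): /e/ → [ẽ] before /n/; /a/ → [ã] before /ɴ/; /ə/ → [ə̃] before /ɲ/ — a vowel is nasalised by an immediately following nasal consonant.
No change occurs in [ʒəɟa] because the vowel at the boundary is adjacent to an oral consonant, not a nasal (/ə/ next to /ɟ/).
/o/ sits next to the nasal /ŋ/ and is therefore nasalised to [õ].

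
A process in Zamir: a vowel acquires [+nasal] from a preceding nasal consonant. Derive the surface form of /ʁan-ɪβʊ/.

[ʁanɪ̃βʊ]

/ɪ/ sits next to the nasal /n/ and is therefore nasalised to [ɪ̃].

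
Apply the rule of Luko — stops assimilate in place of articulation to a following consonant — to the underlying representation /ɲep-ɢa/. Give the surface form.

[ɲeqɢa]

/p/ is a voiceless bilabial stop. The following trigger /ɢ/ is uvular, so /p/ must become uvular as well.
The voiceless uvular stop is [q], so /p/ → [q].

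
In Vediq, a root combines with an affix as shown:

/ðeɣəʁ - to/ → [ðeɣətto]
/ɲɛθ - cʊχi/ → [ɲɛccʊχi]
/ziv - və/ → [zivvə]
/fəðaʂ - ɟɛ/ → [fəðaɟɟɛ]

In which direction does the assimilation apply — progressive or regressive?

regressive

Comparing underlying and surface forms, /ʁ/ → [t] is the alternation; the neighbouring /t/ is constant.
The output [t] is identical to the trigger /t/ — every feature (place, manner, voicing) has been copied — so this is total assimilation.
The remaining alternations confirm this: /θ/ → [c] before /c/; /ʂ/ → [ɟ] before /ɟ/ — in each case the output is a copy of the following consonant.
In [zivvə] the two consonants at the boundary are already identical (/v/ + /v/), so the rule applies vacuously and nothing changes.
Since the segment that changes precedes the conditioning segment, the assimilation is regressive.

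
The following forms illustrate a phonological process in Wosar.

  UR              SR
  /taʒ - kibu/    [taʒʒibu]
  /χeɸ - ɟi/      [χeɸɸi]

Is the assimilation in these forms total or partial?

total assimilation

Comparing underlying and surface forms, /k/ → [ʒ] is the alternation; the neighbouring /ʒ/ is constant.
The output [ʒ] is identical to the trigger /ʒ/ — every feature (place, manner, voicing) has been copied — so this is total assimilation.
The other form behaves the same way: /ɟ/ → [ɸ] after /ɸ/ — in each case the output is a copy of the preceding consonant.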